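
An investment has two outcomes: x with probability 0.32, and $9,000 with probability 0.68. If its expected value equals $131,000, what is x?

x = $390,250

0.32·x + 0.68·9000 = 131000
0.32·x = 131000 − 6120 = 124880
x = 124880 / 0.32 = 390250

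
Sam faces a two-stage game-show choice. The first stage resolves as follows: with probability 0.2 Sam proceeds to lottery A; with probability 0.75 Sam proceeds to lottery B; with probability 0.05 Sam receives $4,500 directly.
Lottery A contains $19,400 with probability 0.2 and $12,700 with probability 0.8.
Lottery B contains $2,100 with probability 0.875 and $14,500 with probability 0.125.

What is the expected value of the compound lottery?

EV(A) = 0.2 × 19400 + 0.8 × 12700 = 3880 + 10160 = 14040
EV(B) = 0.875 × 2100 + 0.125 × 14500 = 1837.5 + 1812.5 = 3650
Branch C: 4500 (certain)
Overall = 0.2 × 14040 + 0.75 × 3650 + 0.05 × 4500 = 2808 + 2737.5 + 225 = 5770.5

$5,770.50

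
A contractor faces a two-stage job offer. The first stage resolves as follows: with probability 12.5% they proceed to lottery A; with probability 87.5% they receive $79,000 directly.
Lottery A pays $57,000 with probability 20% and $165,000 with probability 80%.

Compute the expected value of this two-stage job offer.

EV(A) = 0.2 × 57000 + 0.8 × 165000 = 11400 + 132000 = 143400
Branch B: 79000 (certain)
Overall = 0.125 × 143400 + 0.875 × 79000 = 17925 + 69125 = 87050

$87,050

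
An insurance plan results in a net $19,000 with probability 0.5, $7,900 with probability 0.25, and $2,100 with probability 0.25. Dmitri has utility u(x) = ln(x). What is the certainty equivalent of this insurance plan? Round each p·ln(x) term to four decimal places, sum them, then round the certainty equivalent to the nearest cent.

E[u] = 0.5·ln(19000) + 0.25·ln(7900) + 0.25·ln(2100) = 4.9261 + 2.2437 + 1.9124 = 9.0822
CE = e^9.0822 ≈ 8797.30

$8,797.30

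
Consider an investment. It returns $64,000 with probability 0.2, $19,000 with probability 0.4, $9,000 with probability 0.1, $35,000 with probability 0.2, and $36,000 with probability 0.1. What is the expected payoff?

$31,900

EV = 0.2 × 64000 + 0.4 × 19000 + 0.1 × 9000 + 0.2 × 35000 + 0.1 × 36000 = 12800 + 7600 + 900 + 7000 + 3600 = 31900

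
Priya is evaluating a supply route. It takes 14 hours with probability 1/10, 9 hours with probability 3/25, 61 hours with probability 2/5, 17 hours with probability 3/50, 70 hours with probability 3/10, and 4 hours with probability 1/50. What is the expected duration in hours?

EV = 1/10 × 14 + 3/25 × 9 + 2/5 × 61 + 3/50 × 17 + 3/10 × 70 + 1/50 × 4 = 1.4 + 1.08 + 24.4 + 1.02 + 21 + 0.08 = 48.98

48.98 hours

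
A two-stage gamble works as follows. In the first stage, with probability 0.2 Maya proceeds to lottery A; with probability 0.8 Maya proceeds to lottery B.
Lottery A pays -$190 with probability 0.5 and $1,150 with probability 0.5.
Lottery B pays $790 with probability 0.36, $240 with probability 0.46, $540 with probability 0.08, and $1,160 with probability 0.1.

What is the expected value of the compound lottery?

EV(A) = 0.5 × (-190) + 0.5 × 1150 = -95 + 575 = 480
EV(B) = 0.36 × 790 + 0.46 × 240 + 0.08 × 540 + 0.1 × 1160 = 284.4 + 110.4 + 43.2 + 116 = 554
Overall = 0.2 × 480 + 0.8 × 554 = 96 + 443.2 = 539.2

$539.20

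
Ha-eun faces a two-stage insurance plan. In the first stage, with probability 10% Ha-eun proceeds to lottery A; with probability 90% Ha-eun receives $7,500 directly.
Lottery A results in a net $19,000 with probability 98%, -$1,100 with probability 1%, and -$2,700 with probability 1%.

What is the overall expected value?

EV(A) = 0.98 × 19000 + 0.01 × (-1100) + 0.01 × (-2700) = 18620 − 11 − 27 = 18582
Branch B: 7500 (certain)
Overall = 0.1 × 18582 + 0.9 × 7500 = 1858.2 + 6750 = 8608.2

$8,608.20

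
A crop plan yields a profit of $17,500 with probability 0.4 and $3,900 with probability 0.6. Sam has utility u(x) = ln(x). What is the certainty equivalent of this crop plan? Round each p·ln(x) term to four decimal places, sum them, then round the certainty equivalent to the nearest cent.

E[u] = 0.4·ln(17500) + 0.6·ln(3900) = 3.9080 + 4.9612 = 8.8692
CE = e^8.8692 ≈ 7109.59

$7,109.59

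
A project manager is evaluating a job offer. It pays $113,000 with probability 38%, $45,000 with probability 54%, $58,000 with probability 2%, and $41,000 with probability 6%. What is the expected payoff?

$70,860

EV = 0.38 × 113000 + 0.54 × 45000 + 0.02 × 58000 + 0.06 × 41000 = 42940 + 24300 + 1160 + 2460 = 70860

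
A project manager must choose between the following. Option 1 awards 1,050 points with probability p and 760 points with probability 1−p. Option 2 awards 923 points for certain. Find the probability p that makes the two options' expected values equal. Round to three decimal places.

p·1050 + (1−p)·760 = 923
290p + 760 = 923
p = (923 − 760) / 290

p = 0.562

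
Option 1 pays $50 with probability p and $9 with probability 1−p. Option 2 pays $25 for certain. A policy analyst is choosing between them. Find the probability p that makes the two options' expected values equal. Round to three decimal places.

p·50 + (1−p)·9 = 25
41p + 9 = 25
p = (25 − 9) / 41

p = 0.390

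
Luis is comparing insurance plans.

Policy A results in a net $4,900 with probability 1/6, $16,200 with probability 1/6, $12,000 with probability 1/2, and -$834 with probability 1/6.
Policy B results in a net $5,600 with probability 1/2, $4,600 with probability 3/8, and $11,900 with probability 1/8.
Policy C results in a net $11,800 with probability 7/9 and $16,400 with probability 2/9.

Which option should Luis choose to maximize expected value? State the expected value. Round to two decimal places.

Policy A = 1/6 × 4900 + 1/6 × 16200 + 1/2 × 12000 + 1/6 × (-834) = 816.6667 + 2700 + 6000 − 139 = 9377.6667
Policy B = 1/2 × 5600 + 3/8 × 4600 + 1/8 × 11900 = 2800 + 1725 + 1487.5 = 6012.5
Policy C = 7/9 × 11800 + 2/9 × 16400 = 9177.7778 + 3644.4444 = 12822.2222

Policy C ($12,822.22)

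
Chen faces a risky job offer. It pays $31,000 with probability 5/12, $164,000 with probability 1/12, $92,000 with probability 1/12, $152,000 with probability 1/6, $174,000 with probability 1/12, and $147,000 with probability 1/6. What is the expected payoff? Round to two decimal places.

EV = 5/12 × 31000 + 1/12 × 164000 + 1/12 × 92000 + 1/6 × 152000 + 1/12 × 174000 + 1/6 × 147000 = 12916.6667 + 13666.6667 + 7666.6667 + 25333.3333 + 14500 + 24500 = 98583.3333

$98,583.33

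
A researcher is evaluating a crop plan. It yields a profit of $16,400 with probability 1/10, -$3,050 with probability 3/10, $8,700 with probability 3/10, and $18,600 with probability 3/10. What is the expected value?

$8,915

EV = 1/10 × 16400 + 3/10 × (-3050) + 3/10 × 8700 + 3/10 × 18600 = 1640 − 915 + 2610 + 5580 = 8915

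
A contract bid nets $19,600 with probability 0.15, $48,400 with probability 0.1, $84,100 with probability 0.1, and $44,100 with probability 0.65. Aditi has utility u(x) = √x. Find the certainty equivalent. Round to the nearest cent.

E[u] = 0.15·√19600 + 0.1·√48400 + 0.1·√84100 + 0.65·√44100 = 0.15·140 + 0.1·220 + 0.1·290 + 0.65·210 = 208.5
CE = (208.5)² = 43472.25

$43,472.25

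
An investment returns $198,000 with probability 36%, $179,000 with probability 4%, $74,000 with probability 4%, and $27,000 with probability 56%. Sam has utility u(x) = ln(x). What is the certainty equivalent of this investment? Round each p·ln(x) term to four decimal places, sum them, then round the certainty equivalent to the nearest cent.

$62,124.77

E[u] = 0.36·ln(198000) + 0.04·ln(179000) + 0.04·ln(74000) + 0.56·ln(27000) = 4.3906 + 0.4838 + 0.4485 + 5.7140 = 11.0369
CE = e^11.0369 ≈ 62124.77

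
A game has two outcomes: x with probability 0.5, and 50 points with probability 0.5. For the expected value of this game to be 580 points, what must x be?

x = 1,110 points

0.5·x + 0.5·50 = 580
0.5·x = 580 − 25 = 555
x = 555 / 0.5 = 1110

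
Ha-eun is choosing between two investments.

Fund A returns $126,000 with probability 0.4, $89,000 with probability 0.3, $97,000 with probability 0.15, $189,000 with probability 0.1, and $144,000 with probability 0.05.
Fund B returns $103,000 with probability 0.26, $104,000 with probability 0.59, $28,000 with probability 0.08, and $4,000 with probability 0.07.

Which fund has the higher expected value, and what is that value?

Fund A ($117,750)

Fund A = 0.4 × 126000 + 0.3 × 89000 + 0.15 × 97000 + 0.1 × 189000 + 0.05 × 144000 = 50400 + 26700 + 14550 + 18900 + 7200 = 117750
Fund B = 0.26 × 103000 + 0.59 × 104000 + 0.08 × 28000 + 0.07 × 4000 = 26780 + 61360 + 2240 + 280 = 90660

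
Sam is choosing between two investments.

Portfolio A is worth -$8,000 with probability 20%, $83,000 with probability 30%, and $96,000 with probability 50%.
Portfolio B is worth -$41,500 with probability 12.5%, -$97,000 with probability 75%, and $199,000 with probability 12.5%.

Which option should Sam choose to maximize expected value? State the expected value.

Portfolio A = 0.2 × (-8000) + 0.3 × 83000 + 0.5 × 96000 = -1600 + 24900 + 48000 = 71300
Portfolio B = 0.125 × (-41500) + 0.75 × (-97000) + 0.125 × 199000 = -5187.5 − 72750 + 24875 = -53062.5

Portfolio A ($71,300)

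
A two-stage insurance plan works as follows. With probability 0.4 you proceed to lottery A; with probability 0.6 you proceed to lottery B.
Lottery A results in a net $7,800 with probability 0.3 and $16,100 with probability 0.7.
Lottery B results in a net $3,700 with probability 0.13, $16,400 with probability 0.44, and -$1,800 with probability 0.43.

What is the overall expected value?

$9,597.80

EV(A) = 0.3 × 7800 + 0.7 × 16100 = 2340 + 11270 = 13610
EV(B) = 0.13 × 3700 + 0.44 × 16400 + 0.43 × (-1800) = 481 + 7216 − 774 = 6923
Overall = 0.4 × 13610 + 0.6 × 6923 = 5444 + 4153.8 = 9597.8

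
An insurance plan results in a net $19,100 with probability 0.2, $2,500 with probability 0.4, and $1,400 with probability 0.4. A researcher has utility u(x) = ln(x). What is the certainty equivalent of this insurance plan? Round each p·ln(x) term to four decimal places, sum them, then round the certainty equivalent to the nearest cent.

E[u] = 0.2·ln(19100) + 0.4·ln(2500) + 0.4·ln(1400) = 1.9715 + 3.1296 + 2.8977 = 7.9988
CE = e^7.9988 ≈ 2977.38

$2,977.38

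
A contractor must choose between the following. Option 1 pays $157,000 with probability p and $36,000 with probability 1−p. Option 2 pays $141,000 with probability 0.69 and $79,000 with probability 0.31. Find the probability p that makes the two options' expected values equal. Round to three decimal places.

p = 0.709

EV(Option 2) = 0.69 × 141000 + 0.31 × 79000 = 97290 + 24490 = 121780
p·157000 + (1−p)·36000 = 121780
121000p + 36000 = 121780
p = (121780 − 36000) / 121000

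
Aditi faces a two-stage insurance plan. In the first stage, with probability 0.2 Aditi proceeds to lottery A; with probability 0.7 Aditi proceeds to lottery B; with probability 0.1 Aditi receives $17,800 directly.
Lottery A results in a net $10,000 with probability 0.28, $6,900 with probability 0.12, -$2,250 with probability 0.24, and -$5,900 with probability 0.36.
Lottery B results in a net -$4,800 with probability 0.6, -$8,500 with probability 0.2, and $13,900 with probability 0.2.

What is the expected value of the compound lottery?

$712.80

EV(A) = 0.28 × 10000 + 0.12 × 6900 + 0.24 × (-2250) + 0.36 × (-5900) = 2800 + 828 − 540 − 2124 = 964
EV(B) = 0.6 × (-4800) + 0.2 × (-8500) + 0.2 × 13900 = -2880 − 1700 + 2780 = -1800
Branch C: 17800 (certain)
Overall = 0.2 × 964 + 0.7 × (-1800) + 0.1 × 17800 = 192.8 − 1260 + 1780 = 712.8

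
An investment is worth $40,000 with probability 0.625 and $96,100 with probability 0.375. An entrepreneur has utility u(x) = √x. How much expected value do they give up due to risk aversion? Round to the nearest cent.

$2,835.94

E[u] = 0.625·√40000 + 0.375·√96100 = 0.625·200 + 0.375·310 = 241.25
CE = (241.25)² = 58201.5625
Risk premium = EV − CE = 61037.5 − 58201.5625 = 2835.9375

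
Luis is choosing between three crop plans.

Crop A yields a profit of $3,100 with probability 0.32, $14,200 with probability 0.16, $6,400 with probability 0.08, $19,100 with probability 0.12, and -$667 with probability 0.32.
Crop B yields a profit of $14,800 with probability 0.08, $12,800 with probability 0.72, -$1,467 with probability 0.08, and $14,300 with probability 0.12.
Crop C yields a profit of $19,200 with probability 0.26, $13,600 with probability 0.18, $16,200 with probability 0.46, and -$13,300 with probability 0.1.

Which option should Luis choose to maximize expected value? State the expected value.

Crop A = 0.32 × 3100 + 0.16 × 14200 + 0.08 × 6400 + 0.12 × 19100 + 0.32 × (-667) = 992 + 2272 + 512 + 2292 − 213.44 = 5854.56
Crop B = 0.08 × 14800 + 0.72 × 12800 + 0.08 × (-1467) + 0.12 × 14300 = 1184 + 9216 − 117.36 + 1716 = 11998.64
Crop C = 0.26 × 19200 + 0.18 × 13600 + 0.46 × 16200 + 0.1 × (-13300) = 4992 + 2448 + 7452 − 1330 = 13562

Crop C ($13,562)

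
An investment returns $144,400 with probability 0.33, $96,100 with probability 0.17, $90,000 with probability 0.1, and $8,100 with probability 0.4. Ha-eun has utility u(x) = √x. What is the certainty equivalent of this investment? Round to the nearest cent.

E[u] = 0.33·√144400 + 0.17·√96100 + 0.1·√90000 + 0.4·√8100 = 0.33·380 + 0.17·310 + 0.1·300 + 0.4·90 = 244.1
CE = (244.1)² = 59584.81

$59,584.81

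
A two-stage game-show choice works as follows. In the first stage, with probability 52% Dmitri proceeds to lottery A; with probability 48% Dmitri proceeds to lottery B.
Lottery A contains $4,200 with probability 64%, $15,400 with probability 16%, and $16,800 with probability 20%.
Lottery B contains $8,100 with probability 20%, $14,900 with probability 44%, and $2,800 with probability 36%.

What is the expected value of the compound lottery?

EV(A) = 0.64 × 4200 + 0.16 × 15400 + 0.2 × 16800 = 2688 + 2464 + 3360 = 8512
EV(B) = 0.2 × 8100 + 0.44 × 14900 + 0.36 × 2800 = 1620 + 6556 + 1008 = 9184
Overall = 0.52 × 8512 + 0.48 × 9184 = 4426.24 + 4408.32 = 8834.56

$8,834.56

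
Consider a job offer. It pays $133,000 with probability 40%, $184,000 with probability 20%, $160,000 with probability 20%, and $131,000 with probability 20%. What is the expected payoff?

$148,200

EV = 0.4 × 133000 + 0.2 × 184000 + 0.2 × 160000 + 0.2 × 131000 = 53200 + 36800 + 32000 + 26200 = 148200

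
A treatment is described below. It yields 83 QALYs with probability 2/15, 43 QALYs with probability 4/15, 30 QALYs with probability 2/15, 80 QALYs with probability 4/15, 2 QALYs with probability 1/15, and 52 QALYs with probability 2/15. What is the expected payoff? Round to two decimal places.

54.93 QALYs

EV = 2/15 × 83 + 4/15 × 43 + 2/15 × 30 + 4/15 × 80 + 1/15 × 2 + 2/15 × 52 = 11.0667 + 11.4667 + 4 + 21.3333 + 0.1333 + 6.9333 = 54.9333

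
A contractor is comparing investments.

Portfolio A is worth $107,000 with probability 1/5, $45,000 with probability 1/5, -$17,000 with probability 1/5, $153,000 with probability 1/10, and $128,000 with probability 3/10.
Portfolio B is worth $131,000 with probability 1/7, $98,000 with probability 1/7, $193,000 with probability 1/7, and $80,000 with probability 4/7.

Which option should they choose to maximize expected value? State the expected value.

Portfolio B ($106,000)

Portfolio A = 1/5 × 107000 + 1/5 × 45000 + 1/5 × (-17000) + 1/10 × 153000 + 3/10 × 128000 = 21400 + 9000 − 3400 + 15300 + 38400 = 80700
Portfolio B = 1/7 × 131000 + 1/7 × 98000 + 1/7 × 193000 + 4/7 × 80000 = 18714.2857 + 14000 + 27571.4286 + 45714.2857 = 106000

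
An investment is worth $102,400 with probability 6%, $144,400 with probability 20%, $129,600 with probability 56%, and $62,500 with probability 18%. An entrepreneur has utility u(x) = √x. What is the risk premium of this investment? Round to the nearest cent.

$2,022.76

E[u] = 0.06·√102400 + 0.2·√144400 + 0.56·√129600 + 0.18·√62500 = 0.06·320 + 0.2·380 + 0.56·360 + 0.18·250 = 341.8
CE = (341.8)² = 116827.24
Risk premium = EV − CE = 118850 − 116827.24 = 2022.76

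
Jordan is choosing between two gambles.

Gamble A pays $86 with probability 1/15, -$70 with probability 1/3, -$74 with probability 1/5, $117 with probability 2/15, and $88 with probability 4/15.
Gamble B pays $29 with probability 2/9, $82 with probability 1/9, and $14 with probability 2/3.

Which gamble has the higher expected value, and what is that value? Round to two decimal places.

Gamble B ($24.89)

Gamble A = 1/15 × 86 + 1/3 × (-70) + 1/5 × (-74) + 2/15 × 117 + 4/15 × 88 = 5.7333 − 23.3333 − 14.8 + 15.6 + 23.4667 = 6.6667
Gamble B = 2/9 × 29 + 1/9 × 82 + 2/3 × 14 = 6.4444 + 9.1111 + 9.3333 = 24.8889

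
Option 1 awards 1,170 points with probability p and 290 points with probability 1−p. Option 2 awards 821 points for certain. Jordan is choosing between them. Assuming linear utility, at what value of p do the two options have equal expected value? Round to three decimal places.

p = 0.603

p·1170 + (1−p)·290 = 821
880p + 290 = 821
p = (821 − 290) / 880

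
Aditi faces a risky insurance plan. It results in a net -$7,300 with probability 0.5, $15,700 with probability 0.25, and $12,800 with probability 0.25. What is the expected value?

EV = 0.5 × (-7300) + 0.25 × 15700 + 0.25 × 12800 = -3650 + 3925 + 3200 = 3475

$3,475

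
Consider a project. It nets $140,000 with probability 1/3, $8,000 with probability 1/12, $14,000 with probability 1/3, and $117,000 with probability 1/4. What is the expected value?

EV = 1/3 × 140000 + 1/12 × 8000 + 1/3 × 14000 + 1/4 × 117000 = 46666.6667 + 666.6667 + 4666.6667 + 29250 = 81250

$81,250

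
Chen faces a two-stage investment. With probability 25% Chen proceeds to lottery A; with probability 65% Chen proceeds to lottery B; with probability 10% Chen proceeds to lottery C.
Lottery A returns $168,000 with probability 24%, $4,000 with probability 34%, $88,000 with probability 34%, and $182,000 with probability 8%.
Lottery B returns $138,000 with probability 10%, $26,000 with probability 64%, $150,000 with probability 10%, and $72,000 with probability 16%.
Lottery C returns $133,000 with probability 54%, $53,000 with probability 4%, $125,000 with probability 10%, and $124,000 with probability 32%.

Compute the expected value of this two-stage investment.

$71,176

EV(A) = 0.24 × 168000 + 0.34 × 4000 + 0.34 × 88000 + 0.08 × 182000 = 40320 + 1360 + 29920 + 14560 = 86160
EV(B) = 0.1 × 138000 + 0.64 × 26000 + 0.1 × 150000 + 0.16 × 72000 = 13800 + 16640 + 15000 + 11520 = 56960
EV(C) = 0.54 × 133000 + 0.04 × 53000 + 0.1 × 125000 + 0.32 × 124000 = 71820 + 2120 + 12500 + 39680 = 126120
Overall = 0.25 × 86160 + 0.65 × 56960 + 0.1 × 126120 = 21540 + 37024 + 12612 = 71176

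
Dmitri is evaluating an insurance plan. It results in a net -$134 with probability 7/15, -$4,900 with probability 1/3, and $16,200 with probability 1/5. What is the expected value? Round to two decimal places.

EV = 7/15 × (-134) + 1/3 × (-4900) + 1/5 × 16200 = -62.5333 − 1633.3333 + 3240 = 1544.1333

$1,544.13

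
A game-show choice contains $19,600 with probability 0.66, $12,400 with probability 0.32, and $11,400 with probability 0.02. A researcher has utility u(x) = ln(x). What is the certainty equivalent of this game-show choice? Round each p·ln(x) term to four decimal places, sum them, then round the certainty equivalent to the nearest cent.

E[u] = 0.66·ln(19600) + 0.32·ln(12400) + 0.02·ln(11400) = 6.5230 + 3.0161 + 0.1868 = 9.7259
CE = e^9.7259 ≈ 16745.75

$16,745.75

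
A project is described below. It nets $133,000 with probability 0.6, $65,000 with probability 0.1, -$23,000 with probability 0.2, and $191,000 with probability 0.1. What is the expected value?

EV = 0.6 × 133000 + 0.1 × 65000 + 0.2 × (-23000) + 0.1 × 191000 = 79800 + 6500 − 4600 + 19100 = 100800

$100,800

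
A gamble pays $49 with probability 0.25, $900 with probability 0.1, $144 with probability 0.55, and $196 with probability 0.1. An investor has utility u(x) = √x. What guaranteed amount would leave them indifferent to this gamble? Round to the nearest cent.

E[u] = 0.25·√49 + 0.1·√900 + 0.55·√144 + 0.1·√196 = 0.25·7 + 0.1·30 + 0.55·12 + 0.1·14 = 12.75
CE = (12.75)² = 162.5625

$162.56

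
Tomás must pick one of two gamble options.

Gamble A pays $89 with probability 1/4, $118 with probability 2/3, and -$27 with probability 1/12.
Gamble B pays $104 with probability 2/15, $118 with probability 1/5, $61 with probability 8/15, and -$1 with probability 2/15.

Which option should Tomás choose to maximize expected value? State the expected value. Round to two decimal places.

Gamble A ($98.67)

Gamble A = 1/4 × 89 + 2/3 × 118 + 1/12 × (-27) = 22.25 + 78.6667 − 2.25 = 98.6667
Gamble B = 2/15 × 104 + 1/5 × 118 + 8/15 × 61 + 2/15 × (-1) = 13.8667 + 23.6 + 32.5333 − 0.1333 = 69.8667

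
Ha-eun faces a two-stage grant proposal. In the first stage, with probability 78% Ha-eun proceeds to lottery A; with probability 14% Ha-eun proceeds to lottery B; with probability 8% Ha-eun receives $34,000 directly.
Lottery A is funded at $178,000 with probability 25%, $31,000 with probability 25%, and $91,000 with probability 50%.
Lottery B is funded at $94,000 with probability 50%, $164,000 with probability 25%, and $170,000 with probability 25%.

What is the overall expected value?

$97,235

EV(A) = 0.25 × 178000 + 0.25 × 31000 + 0.5 × 91000 = 44500 + 7750 + 45500 = 97750
EV(B) = 0.5 × 94000 + 0.25 × 164000 + 0.25 × 170000 = 47000 + 41000 + 42500 = 130500
Branch C: 34000 (certain)
Overall = 0.78 × 97750 + 0.14 × 130500 + 0.08 × 34000 = 76245 + 18270 + 2720 = 97235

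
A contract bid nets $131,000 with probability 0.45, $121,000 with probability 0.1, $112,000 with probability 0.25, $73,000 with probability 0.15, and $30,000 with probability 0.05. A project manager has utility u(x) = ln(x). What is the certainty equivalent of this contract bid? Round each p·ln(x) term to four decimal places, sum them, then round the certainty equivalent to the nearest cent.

$106,340.34

E[u] = 0.45·ln(131000) + 0.1·ln(121000) + 0.25·ln(112000) + 0.15·ln(73000) + 0.05·ln(30000) = 5.3023 + 1.1704 + 2.9066 + 1.6797 + 0.5154 = 11.5744
CE = e^11.5744 ≈ 106340.34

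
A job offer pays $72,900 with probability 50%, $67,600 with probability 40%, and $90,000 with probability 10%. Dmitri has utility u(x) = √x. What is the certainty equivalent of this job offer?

$72,361

E[u] = 0.5·√72900 + 0.4·√67600 + 0.1·√90000 = 0.5·270 + 0.4·260 + 0.1·300 = 269
CE = (269)² = 72361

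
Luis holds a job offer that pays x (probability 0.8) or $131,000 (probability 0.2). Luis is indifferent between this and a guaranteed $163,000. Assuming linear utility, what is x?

x = $171,000

0.8·x + 0.2·131000 = 163000
0.8·x = 163000 − 26200 = 136800
x = 136800 / 0.8 = 171000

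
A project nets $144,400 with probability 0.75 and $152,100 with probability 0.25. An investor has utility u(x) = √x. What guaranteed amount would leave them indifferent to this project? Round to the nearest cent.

E[u] = 0.75·√144400 + 0.25·√152100 = 0.75·380 + 0.25·390 = 382.5
CE = (382.5)² = 146306.25

$146,306.25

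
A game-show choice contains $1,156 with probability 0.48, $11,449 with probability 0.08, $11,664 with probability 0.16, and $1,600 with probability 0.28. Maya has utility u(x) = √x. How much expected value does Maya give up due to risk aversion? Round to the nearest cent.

$937.75

E[u] = 0.48·√1156 + 0.08·√11449 + 0.16·√11664 + 0.28·√1600 = 0.48·34 + 0.08·107 + 0.16·108 + 0.28·40 = 53.36
CE = (53.36)² = 2847.2896
Risk premium = EV − CE = 3785.04 − 2847.2896 = 937.7504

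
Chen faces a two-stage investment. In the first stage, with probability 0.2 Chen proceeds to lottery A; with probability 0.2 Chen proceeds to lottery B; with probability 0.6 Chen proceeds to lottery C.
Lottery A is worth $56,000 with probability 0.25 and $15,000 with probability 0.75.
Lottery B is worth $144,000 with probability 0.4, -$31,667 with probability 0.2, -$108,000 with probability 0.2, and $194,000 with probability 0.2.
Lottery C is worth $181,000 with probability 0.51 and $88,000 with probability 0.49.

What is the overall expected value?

$100,001.32

EV(A) = 0.25 × 56000 + 0.75 × 15000 = 14000 + 11250 = 25250
EV(B) = 0.4 × 144000 + 0.2 × (-31667) + 0.2 × (-108000) + 0.2 × 194000 = 57600 − 6333.4 − 21600 + 38800 = 68466.6
EV(C) = 0.51 × 181000 + 0.49 × 88000 = 92310 + 43120 = 135430
Overall = 0.2 × 25250 + 0.2 × 68466.6 + 0.6 × 135430 = 5050 + 13693.32 + 81258 = 100001.32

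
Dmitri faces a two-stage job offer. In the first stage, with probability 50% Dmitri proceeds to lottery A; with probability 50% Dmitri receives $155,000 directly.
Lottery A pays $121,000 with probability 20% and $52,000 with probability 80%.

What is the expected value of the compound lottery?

$110,400

EV(A) = 0.2 × 121000 + 0.8 × 52000 = 24200 + 41600 = 65800
Branch B: 155000 (certain)
Overall = 0.5 × 65800 + 0.5 × 155000 = 32900 + 77500 = 110400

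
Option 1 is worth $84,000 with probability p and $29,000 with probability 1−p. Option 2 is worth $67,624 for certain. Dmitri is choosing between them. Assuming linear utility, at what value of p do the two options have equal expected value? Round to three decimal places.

p = 0.702

p·84000 + (1−p)·29000 = 67624
55000p + 29000 = 67624
p = (67624 − 29000) / 55000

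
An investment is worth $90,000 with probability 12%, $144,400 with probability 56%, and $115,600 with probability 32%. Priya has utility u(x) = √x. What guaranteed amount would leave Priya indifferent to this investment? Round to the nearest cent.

E[u] = 0.12·√90000 + 0.56·√144400 + 0.32·√115600 = 0.12·300 + 0.56·380 + 0.32·340 = 357.6
CE = (357.6)² = 127877.76

$127,877.76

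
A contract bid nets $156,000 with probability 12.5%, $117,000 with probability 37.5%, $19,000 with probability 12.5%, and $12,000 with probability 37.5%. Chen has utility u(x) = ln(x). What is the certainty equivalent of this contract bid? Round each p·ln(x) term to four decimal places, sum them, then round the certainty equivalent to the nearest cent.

$41,134.40

E[u] = 0.125·ln(156000) + 0.375·ln(117000) + 0.125·ln(19000) + 0.375·ln(12000) = 1.4947 + 4.3762 + 1.2315 + 3.5222 = 10.6246
CE = e^10.6246 ≈ 41134.40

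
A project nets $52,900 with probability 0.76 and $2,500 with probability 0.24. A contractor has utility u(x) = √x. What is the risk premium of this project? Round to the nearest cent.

$5,909.76

E[u] = 0.76·√52900 + 0.24·√2500 = 0.76·230 + 0.24·50 = 186.8
CE = (186.8)² = 34894.24
Risk premium = EV − CE = 40804 − 34894.24 = 5909.76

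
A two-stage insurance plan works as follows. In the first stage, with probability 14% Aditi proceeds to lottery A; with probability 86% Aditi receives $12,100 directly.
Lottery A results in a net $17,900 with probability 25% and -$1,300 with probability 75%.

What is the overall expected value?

EV(A) = 0.25 × 17900 + 0.75 × (-1300) = 4475 − 975 = 3500
Branch B: 12100 (certain)
Overall = 0.14 × 3500 + 0.86 × 12100 = 490 + 10406 = 10896

$10,896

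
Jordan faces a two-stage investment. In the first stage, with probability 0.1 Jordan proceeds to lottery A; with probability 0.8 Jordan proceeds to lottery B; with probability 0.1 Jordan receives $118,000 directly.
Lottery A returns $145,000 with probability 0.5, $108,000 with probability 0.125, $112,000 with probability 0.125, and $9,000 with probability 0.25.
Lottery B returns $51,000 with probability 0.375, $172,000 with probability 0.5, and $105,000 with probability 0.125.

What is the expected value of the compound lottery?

$116,625

EV(A) = 0.5 × 145000 + 0.125 × 108000 + 0.125 × 112000 + 0.25 × 9000 = 72500 + 13500 + 14000 + 2250 = 102250
EV(B) = 0.375 × 51000 + 0.5 × 172000 + 0.125 × 105000 = 19125 + 86000 + 13125 = 118250
Branch C: 118000 (certain)
Overall = 0.1 × 102250 + 0.8 × 118250 + 0.1 × 118000 = 10225 + 94600 + 11800 = 116625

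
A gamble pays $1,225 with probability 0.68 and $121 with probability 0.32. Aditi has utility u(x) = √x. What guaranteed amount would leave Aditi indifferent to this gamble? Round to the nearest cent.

$746.38

E[u] = 0.68·√1225 + 0.32·√121 = 0.68·35 + 0.32·11 = 27.32
CE = (27.32)² = 746.3824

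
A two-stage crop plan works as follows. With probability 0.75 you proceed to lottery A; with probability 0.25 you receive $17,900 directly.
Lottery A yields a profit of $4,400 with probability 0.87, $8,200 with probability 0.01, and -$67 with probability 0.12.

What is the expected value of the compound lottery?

EV(A) = 0.87 × 4400 + 0.01 × 8200 + 0.12 × (-67) = 3828 + 82 − 8.04 = 3901.96
Branch B: 17900 (certain)
Overall = 0.75 × 3901.96 + 0.25 × 17900 = 2926.47 + 4475 = 7401.47

$7,401.47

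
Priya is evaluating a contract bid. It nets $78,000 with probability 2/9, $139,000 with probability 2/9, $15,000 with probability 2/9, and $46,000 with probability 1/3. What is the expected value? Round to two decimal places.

EV = 2/9 × 78000 + 2/9 × 139000 + 2/9 × 15000 + 1/3 × 46000 = 17333.3333 + 30888.8889 + 3333.3333 + 15333.3333 = 66888.8889

$66,888.89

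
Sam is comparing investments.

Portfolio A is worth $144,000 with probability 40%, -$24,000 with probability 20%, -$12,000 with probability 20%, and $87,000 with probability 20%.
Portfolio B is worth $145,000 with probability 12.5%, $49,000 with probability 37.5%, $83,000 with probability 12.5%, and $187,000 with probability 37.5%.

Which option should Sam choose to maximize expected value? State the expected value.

Portfolio A = 0.4 × 144000 + 0.2 × (-24000) + 0.2 × (-12000) + 0.2 × 87000 = 57600 − 4800 − 2400 + 17400 = 67800
Portfolio B = 0.125 × 145000 + 0.375 × 49000 + 0.125 × 83000 + 0.375 × 187000 = 18125 + 18375 + 10375 + 70125 = 117000

Portfolio B ($117,000)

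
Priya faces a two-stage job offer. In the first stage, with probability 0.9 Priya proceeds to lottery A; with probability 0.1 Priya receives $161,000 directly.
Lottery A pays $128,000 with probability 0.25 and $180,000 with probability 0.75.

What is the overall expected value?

EV(A) = 0.25 × 128000 + 0.75 × 180000 = 32000 + 135000 = 167000
Branch B: 161000 (certain)
Overall = 0.9 × 167000 + 0.1 × 161000 = 150300 + 16100 = 166400

$166,400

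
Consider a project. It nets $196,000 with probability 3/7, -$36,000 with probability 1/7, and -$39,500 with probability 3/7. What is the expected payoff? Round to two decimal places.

EV = 3/7 × 196000 + 1/7 × (-36000) + 3/7 × (-39500) = 84000 − 5142.8571 − 16928.5714 = 61928.5714

$61,928.57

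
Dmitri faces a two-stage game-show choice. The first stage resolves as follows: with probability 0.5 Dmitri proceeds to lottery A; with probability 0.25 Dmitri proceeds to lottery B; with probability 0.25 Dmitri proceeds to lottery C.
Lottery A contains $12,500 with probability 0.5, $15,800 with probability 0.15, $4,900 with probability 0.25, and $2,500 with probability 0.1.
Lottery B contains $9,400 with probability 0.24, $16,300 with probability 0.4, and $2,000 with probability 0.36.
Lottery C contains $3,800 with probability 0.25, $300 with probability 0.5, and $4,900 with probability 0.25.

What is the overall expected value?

EV(A) = 0.5 × 12500 + 0.15 × 15800 + 0.25 × 4900 + 0.1 × 2500 = 6250 + 2370 + 1225 + 250 = 10095
EV(B) = 0.24 × 9400 + 0.4 × 16300 + 0.36 × 2000 = 2256 + 6520 + 720 = 9496
EV(C) = 0.25 × 3800 + 0.5 × 300 + 0.25 × 4900 = 950 + 150 + 1225 = 2325
Overall = 0.5 × 10095 + 0.25 × 9496 + 0.25 × 2325 = 5047.5 + 2374 + 581.25 = 8002.75

$8,002.75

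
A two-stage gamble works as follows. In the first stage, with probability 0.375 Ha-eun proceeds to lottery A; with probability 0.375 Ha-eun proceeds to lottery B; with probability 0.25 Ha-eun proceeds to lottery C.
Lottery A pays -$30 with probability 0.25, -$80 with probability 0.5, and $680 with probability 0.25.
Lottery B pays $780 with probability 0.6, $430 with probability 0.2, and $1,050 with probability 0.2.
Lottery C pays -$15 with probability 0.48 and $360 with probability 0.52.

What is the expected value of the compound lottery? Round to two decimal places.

$377.44

EV(A) = 0.25 × (-30) + 0.5 × (-80) + 0.25 × 680 = -7.5 − 40 + 170 = 122.5
EV(B) = 0.6 × 780 + 0.2 × 430 + 0.2 × 1050 = 468 + 86 + 210 = 764
EV(C) = 0.48 × (-15) + 0.52 × 360 = -7.2 + 187.2 = 180
Overall = 0.375 × 122.5 + 0.375 × 764 + 0.25 × 180 = 45.9375 + 286.5 + 45 = 377.4375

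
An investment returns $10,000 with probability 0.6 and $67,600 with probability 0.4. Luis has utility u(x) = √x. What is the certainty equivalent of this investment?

E[u] = 0.6·√10000 + 0.4·√67600 = 0.6·100 + 0.4·260 = 164
CE = (164)² = 26896

$26,896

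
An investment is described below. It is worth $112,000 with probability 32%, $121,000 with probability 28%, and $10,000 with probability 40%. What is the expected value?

$73,720

EV = 0.32 × 112000 + 0.28 × 121000 + 0.4 × 10000 = 35840 + 33880 + 4000 = 73720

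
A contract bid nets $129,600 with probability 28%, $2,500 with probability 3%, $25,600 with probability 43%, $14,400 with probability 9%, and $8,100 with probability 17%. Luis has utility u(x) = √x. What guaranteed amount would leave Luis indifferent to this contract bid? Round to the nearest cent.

$38,887.84

E[u] = 0.28·√129600 + 0.03·√2500 + 0.43·√25600 + 0.09·√14400 + 0.17·√8100 = 0.28·360 + 0.03·50 + 0.43·160 + 0.09·120 + 0.17·90 = 197.2
CE = (197.2)² = 38887.84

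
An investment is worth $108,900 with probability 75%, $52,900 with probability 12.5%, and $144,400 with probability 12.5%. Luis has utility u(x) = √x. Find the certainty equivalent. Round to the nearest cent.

E[u] = 0.75·√108900 + 0.125·√52900 + 0.125·√144400 = 0.75·330 + 0.125·230 + 0.125·380 = 323.75
CE = (323.75)² = 104814.0625

$104,814.06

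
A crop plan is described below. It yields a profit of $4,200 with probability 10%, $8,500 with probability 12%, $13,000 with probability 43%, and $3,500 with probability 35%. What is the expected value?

EV = 0.1 × 4200 + 0.12 × 8500 + 0.43 × 13000 + 0.35 × 3500 = 420 + 1020 + 5590 + 1225 = 8255

$8,255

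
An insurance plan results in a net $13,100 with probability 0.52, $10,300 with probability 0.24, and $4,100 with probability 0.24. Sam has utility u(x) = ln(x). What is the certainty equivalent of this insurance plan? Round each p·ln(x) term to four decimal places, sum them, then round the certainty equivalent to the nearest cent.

$9,357.19

E[u] = 0.52·ln(13100) + 0.24·ln(10300) + 0.24·ln(4100) = 4.9298 + 2.2176 + 1.9965 = 9.1439
CE = e^9.1439 ≈ 9357.19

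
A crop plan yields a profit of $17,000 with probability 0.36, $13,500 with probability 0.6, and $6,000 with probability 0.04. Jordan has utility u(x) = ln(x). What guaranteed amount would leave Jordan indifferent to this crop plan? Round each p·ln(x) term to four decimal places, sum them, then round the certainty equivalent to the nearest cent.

$14,200.04

E[u] = 0.36·ln(17000) + 0.6·ln(13500) + 0.04·ln(6000) = 3.5067 + 5.7063 + 0.3480 = 9.5610
CE = e^9.5610 ≈ 14200.04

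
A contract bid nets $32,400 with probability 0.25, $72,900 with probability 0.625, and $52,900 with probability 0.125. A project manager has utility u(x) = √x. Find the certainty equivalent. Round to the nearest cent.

$58,806.25

E[u] = 0.25·√32400 + 0.625·√72900 + 0.125·√52900 = 0.25·180 + 0.625·270 + 0.125·230 = 242.5
CE = (242.5)² = 58806.25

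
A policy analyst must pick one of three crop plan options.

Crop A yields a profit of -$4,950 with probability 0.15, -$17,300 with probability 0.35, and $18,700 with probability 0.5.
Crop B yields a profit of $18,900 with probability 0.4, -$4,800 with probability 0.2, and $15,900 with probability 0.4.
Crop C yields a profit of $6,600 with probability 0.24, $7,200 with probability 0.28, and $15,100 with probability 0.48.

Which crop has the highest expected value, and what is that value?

Crop B ($12,960)

Crop A = 0.15 × (-4950) + 0.35 × (-17300) + 0.5 × 18700 = -742.5 − 6055 + 9350 = 2552.5
Crop B = 0.4 × 18900 + 0.2 × (-4800) + 0.4 × 15900 = 7560 − 960 + 6360 = 12960
Crop C = 0.24 × 6600 + 0.28 × 7200 + 0.48 × 15100 = 1584 + 2016 + 7248 = 10848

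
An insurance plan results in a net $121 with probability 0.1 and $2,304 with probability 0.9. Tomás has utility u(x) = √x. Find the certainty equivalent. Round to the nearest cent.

$1,962.49

E[u] = 0.1·√121 + 0.9·√2304 = 0.1·11 + 0.9·48 = 44.3
CE = (44.3)² = 1962.49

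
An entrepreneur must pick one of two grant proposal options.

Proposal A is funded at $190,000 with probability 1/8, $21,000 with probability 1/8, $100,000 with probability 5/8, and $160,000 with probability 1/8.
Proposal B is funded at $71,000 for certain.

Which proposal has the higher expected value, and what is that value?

Proposal A ($108,875)

Proposal A = 1/8 × 190000 + 1/8 × 21000 + 5/8 × 100000 + 1/8 × 160000 = 23750 + 2625 + 62500 + 20000 = 108875
Proposal B: 71000 (certain)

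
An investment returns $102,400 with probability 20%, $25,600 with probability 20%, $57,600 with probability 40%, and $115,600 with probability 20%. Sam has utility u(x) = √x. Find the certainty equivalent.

$67,600

E[u] = 0.2·√102400 + 0.2·√25600 + 0.4·√57600 + 0.2·√115600 = 0.2·320 + 0.2·160 + 0.4·240 + 0.2·340 = 260
CE = (260)² = 67600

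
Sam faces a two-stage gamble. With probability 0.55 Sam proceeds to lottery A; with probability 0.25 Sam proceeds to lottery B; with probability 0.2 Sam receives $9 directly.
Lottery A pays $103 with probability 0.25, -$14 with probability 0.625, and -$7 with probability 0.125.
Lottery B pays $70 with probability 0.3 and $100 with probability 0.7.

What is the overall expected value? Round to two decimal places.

EV(A) = 0.25 × 103 + 0.625 × (-14) + 0.125 × (-7) = 25.75 − 8.75 − 0.875 = 16.125
EV(B) = 0.3 × 70 + 0.7 × 100 = 21 + 70 = 91
Branch C: 9 (certain)
Overall = 0.55 × 16.125 + 0.25 × 91 + 0.2 × 9 = 8.86875 + 22.75 + 1.8 = 33.41875

$33.42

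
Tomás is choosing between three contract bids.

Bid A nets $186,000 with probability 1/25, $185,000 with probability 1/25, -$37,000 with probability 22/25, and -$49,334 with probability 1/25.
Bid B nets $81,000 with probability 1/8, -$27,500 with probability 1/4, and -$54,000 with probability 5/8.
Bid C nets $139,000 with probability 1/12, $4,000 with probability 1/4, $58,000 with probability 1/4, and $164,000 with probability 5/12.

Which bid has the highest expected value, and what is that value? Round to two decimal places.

Bid A = 1/25 × 186000 + 1/25 × 185000 + 22/25 × (-37000) + 1/25 × (-49334) = 7440 + 7400 − 32560 − 1973.36 = -19693.36
Bid B = 1/8 × 81000 + 1/4 × (-27500) + 5/8 × (-54000) = 10125 − 6875 − 33750 = -30500
Bid C = 1/12 × 139000 + 1/4 × 4000 + 1/4 × 58000 + 5/12 × 164000 = 11583.3333 + 1000 + 14500 + 68333.3333 = 95416.6667

Bid C ($95,416.67)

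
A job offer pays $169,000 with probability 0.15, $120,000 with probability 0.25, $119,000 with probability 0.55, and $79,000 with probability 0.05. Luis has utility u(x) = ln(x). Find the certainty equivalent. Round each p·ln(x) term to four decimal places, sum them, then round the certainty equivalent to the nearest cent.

$123,142.81

E[u] = 0.15·ln(169000) + 0.25·ln(120000) + 0.55·ln(119000) + 0.05·ln(79000) = 1.8056 + 2.9238 + 6.4278 + 0.5639 = 11.7211
CE = e^11.7211 ≈ 123142.81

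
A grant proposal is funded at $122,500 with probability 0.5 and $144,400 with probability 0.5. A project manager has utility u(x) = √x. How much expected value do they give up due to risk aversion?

$225

E[u] = 0.5·√122500 + 0.5·√144400 = 0.5·350 + 0.5·380 = 365
CE = (365)² = 133225
Risk premium = EV − CE = 133450 − 133225 = 225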